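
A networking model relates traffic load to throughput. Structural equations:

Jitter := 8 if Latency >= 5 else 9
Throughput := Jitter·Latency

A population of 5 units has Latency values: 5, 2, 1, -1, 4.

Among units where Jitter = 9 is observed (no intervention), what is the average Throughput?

Observing Jitter=9 restricts to units where Jitter's equation naturally yields 9: Latency ∈ {2, 1, -1, 4}. In that subpopulation Throughput = 18, 9, -9, 36, mean 13.5.

13.5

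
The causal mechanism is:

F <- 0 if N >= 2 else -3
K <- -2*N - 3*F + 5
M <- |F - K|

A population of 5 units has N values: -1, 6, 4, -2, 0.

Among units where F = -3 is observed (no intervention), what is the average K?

Observing F=-3 restricts to units where F's equation naturally yields -3: N ∈ {-1, -2, 0}. In that subpopulation K = 16, 18, 14, mean 16.

16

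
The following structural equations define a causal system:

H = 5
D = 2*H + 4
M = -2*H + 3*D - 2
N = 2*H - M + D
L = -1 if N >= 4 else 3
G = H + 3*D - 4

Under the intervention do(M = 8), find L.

-1

do(M=8) replaces the equation M = -2*H + 3*D - 2 with the constant M = 8.
D = 2*H + 4  [with H=5]  = 14
N = 2*H - M + D  [with H=5, M=8, D=14]  = 16
L = -1 if N >= 4 else 3  [with N=16]  = -1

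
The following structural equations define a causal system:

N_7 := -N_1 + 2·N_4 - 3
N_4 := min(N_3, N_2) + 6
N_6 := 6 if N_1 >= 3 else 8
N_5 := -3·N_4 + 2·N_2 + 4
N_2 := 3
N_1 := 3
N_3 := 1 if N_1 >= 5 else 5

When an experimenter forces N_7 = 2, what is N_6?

Intervening sets N_7 = 2 and removes its equation (N_7 := -N_1 + 2·N_4 - 3).
Since N_6 is not a descendant of the intervened variable, it is unaffected.
N_6 = 6 if N_1 >= 3 else 8  [with N_1=3]  = 6

6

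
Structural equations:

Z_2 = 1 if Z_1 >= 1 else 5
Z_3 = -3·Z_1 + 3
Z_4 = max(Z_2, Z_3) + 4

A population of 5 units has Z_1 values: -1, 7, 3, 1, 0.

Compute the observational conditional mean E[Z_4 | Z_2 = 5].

9.5

Conditioning on Z_2=5 selects the 2 unit(s) with Z_1 ∈ {-1, 0}. Their Z_4 values: 10, 9. Mean = 9.5.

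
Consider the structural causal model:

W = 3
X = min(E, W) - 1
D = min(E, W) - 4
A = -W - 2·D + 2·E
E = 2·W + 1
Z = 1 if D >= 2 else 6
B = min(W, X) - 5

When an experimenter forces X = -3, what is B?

The intervention breaks the incoming arrows to X: X = min(E, W) - 1 no longer applies, and X = -3.
B = min(W, X) - 5  [with W=3, X=-3]  = -8

-8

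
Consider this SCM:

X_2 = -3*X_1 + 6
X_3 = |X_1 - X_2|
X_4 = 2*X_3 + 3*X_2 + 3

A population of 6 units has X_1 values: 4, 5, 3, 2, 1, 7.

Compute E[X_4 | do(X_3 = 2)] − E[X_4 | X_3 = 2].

do(X_3=2) breaks X_3's dependence on X_1. With X_3=2 fixed, X_4 across the units is -11, -20, -2, 7, 16, -38, mean -8.
Observing X_3=2 restricts to units where X_3's equation naturally yields 2: X_1 ∈ {2, 1}. In that subpopulation X_4 = 7, 16, mean 11.5.
Difference = -8 − 11.5 = -19.5.

-19.5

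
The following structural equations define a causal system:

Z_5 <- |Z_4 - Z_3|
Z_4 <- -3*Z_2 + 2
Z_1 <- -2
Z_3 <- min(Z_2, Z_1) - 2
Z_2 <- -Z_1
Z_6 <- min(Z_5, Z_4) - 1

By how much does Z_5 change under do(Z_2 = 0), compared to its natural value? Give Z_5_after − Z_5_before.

do(Z_2=0) replaces the equation Z_2 <- -Z_1 with the constant Z_2 = 0.
Z_3 = min(Z_2, Z_1) - 2  [with Z_2=0, Z_1=-2]  = -4
Z_4 = -3*Z_2 + 2  [with Z_2=0]  = 2
Z_5 = |Z_4 - Z_3|  [with Z_4=2, Z_3=-4]  = 6
Without intervention: Z_2 = -Z_1  [with Z_1=-2]  = 2; Z_3 = min(Z_2, Z_1) - 2  [with Z_2=2, Z_1=-2]  = -4; Z_4 = -3*Z_2 + 2  [with Z_2=2]  = -4; Z_5 = |Z_4 - Z_3|  [with Z_4=-4, Z_3=-4]  = 0.
Change = 6 − 0 = 6.

6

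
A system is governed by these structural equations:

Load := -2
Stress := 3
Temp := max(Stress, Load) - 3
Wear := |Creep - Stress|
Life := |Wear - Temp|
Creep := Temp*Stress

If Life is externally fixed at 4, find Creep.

do(Life=4) replaces the equation Life := |Wear - Temp| with the constant Life = 4.
No directed path runs from Life to Creep, so Creep keeps its natural value.
Temp = max(Stress, Load) - 3  [with Stress=3, Load=-2]  = 0
Creep = Temp*Stress  [with Temp=0, Stress=3]  = 0

0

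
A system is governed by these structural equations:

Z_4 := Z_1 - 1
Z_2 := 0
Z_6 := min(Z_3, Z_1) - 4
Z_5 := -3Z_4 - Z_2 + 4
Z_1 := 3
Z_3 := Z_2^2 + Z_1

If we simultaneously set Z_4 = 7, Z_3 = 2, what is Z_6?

The joint intervention fixes Z_4 = 7, Z_3 = 2, removing each variable's own equation.
Z_6 = min(Z_3, Z_1) - 4  [with Z_3=2, Z_1=3]  = -2

-2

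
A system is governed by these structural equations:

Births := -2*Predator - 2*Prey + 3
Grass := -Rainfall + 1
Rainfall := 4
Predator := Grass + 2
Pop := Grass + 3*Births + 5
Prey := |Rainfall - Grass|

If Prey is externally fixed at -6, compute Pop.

53

The intervention breaks the incoming arrows to Prey: Prey := |Rainfall - Grass| no longer applies, and Prey = -6.
Grass = -Rainfall + 1  [with Rainfall=4]  = -3
Predator = Grass + 2  [with Grass=-3]  = -1
Births = -2*Predator - 2*Prey + 3  [with Predator=-1, Prey=-6]  = 17
Pop = Grass + 3*Births + 5  [with Grass=-3, Births=17]  = 53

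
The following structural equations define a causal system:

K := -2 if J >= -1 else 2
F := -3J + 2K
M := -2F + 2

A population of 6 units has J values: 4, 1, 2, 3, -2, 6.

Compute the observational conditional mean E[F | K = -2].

-13.6

Conditioning on K=-2 selects the 5 unit(s) with J ∈ {4, 1, 2, 3, 6}. Their F values: -16, -7, -10, -13, -22. Mean = -13.6.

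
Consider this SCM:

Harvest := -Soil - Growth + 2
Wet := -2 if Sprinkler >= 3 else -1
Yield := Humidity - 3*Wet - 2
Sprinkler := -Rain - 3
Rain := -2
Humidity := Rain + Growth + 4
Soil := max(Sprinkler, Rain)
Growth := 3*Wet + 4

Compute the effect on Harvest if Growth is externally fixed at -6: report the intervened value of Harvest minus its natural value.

do(Growth=-6) replaces the equation Growth := 3*Wet + 4 with the constant Growth = -6.
Sprinkler = -Rain - 3  [with Rain=-2]  = -1
Soil = max(Sprinkler, Rain)  [with Sprinkler=-1, Rain=-2]  = -1
Harvest = -Soil - Growth + 2  [with Soil=-1, Growth=-6]  = 9
Without intervention: Sprinkler = -Rain - 3  [with Rain=-2]  = -1; Soil = max(Sprinkler, Rain)  [with Sprinkler=-1, Rain=-2]  = -1; Wet = -2 if Sprinkler >= 3 else -1  [with Sprinkler=-1]  = -1; Growth = 3*Wet + 4  [with Wet=-1]  = 1; Harvest = -Soil - Growth + 2  [with Soil=-1, Growth=1]  = 2.
Change = 9 − 2 = 7.

7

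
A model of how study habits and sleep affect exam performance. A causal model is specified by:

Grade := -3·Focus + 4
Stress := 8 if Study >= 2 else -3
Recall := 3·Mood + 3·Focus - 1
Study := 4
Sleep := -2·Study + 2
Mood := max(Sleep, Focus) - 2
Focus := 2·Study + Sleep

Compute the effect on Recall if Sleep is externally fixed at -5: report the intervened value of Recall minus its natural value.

Under do(Sleep=-5), the mechanism Sleep := -2·Study + 2 is discarded; Sleep is fixed at -5.
Focus = 2·Study + Sleep  [with Study=4, Sleep=-5]  = 3
Mood = max(Sleep, Focus) - 2  [with Sleep=-5, Focus=3]  = 1
Recall = 3·Mood + 3·Focus - 1  [with Mood=1, Focus=3]  = 11
Without intervention: Sleep = -2·Study + 2  [with Study=4]  = -6; Focus = 2·Study + Sleep  [with Study=4, Sleep=-6]  = 2; Mood = max(Sleep, Focus) - 2  [with Sleep=-6, Focus=2]  = 0; Recall = 3·Mood + 3·Focus - 1  [with Mood=0, Focus=2]  = 5.
Change = 11 − 5 = 6.

6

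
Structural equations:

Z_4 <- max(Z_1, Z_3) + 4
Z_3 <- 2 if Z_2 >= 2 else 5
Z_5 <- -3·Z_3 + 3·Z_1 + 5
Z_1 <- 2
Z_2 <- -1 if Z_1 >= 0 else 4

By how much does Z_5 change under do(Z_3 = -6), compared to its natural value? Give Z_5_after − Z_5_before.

do(Z_3=-6) replaces the equation Z_3 <- 2 if Z_2 >= 2 else 5 with the constant Z_3 = -6.
Z_5 = -3·Z_3 + 3·Z_1 + 5  [with Z_3=-6, Z_1=2]  = 29
Without intervention: Z_2 = -1 if Z_1 >= 0 else 4  [with Z_1=2]  = -1; Z_3 = 2 if Z_2 >= 2 else 5  [with Z_2=-1]  = 5; Z_5 = -3·Z_3 + 3·Z_1 + 5  [with Z_3=5, Z_1=2]  = -4.
Change = 29 − (-4) = 33.

33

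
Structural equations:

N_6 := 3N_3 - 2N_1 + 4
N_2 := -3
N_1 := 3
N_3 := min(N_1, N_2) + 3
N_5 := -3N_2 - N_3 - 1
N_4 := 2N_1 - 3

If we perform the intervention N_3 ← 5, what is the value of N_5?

3

do(N_3=5) replaces the equation N_3 := min(N_1, N_2) + 3 with the constant N_3 = 5.
N_5 = -3N_2 - N_3 - 1  [with N_2=-3, N_3=5]  = 3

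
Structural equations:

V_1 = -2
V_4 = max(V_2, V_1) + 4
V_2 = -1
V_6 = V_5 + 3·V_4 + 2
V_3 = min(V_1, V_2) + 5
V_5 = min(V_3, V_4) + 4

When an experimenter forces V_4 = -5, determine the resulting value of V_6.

Under do(V_4=-5), the mechanism V_4 = max(V_2, V_1) + 4 is discarded; V_4 is fixed at -5.
V_3 = min(V_1, V_2) + 5  [with V_1=-2, V_2=-1]  = 3
V_5 = min(V_3, V_4) + 4  [with V_3=3, V_4=-5]  = -1
V_6 = V_5 + 3·V_4 + 2  [with V_5=-1, V_4=-5]  = -14

-14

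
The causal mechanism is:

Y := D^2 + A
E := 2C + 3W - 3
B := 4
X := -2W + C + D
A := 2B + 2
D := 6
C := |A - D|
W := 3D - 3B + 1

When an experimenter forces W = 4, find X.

The intervention breaks the incoming arrows to W: W := 3D - 3B + 1 no longer applies, and W = 4.
A = 2B + 2  [with B=4]  = 10
C = |A - D|  [with A=10, D=6]  = 4
X = -2W + C + D  [with W=4, C=4, D=6]  = 2

2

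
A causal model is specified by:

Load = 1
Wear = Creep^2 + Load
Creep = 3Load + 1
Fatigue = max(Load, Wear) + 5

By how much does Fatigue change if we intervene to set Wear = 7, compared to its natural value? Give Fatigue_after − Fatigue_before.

-10

The intervention breaks the incoming arrows to Wear: Wear = Creep^2 + Load no longer applies, and Wear = 7.
Fatigue = max(Load, Wear) + 5  [with Load=1, Wear=7]  = 12
Without intervention: Creep = 3Load + 1  [with Load=1]  = 4; Wear = Creep^2 + Load  [with Creep=4, Load=1]  = 17; Fatigue = max(Load, Wear) + 5  [with Load=1, Wear=17]  = 22.
Change = 12 − 22 = -10.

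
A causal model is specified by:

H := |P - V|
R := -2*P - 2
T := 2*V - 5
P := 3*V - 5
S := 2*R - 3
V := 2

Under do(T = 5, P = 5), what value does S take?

-27

Setting T = 5, P = 5 by intervention discards those variables' equations.
R = -2*P - 2  [with P=5]  = -12
S = 2*R - 3  [with R=-12]  = -27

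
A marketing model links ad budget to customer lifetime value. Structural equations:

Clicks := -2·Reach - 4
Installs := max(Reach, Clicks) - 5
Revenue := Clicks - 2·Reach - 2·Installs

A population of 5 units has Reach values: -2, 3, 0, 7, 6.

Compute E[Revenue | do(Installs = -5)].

-5.2

do(Installs=-5) breaks Installs's dependence on Reach. With Installs=-5 fixed, Revenue across the units is 14, -6, 6, -22, -18, mean -5.2.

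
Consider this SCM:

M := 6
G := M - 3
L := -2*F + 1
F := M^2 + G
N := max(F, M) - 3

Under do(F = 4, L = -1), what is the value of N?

3

The joint intervention fixes F = 4, L = -1, removing each variable's own equation.
N = max(F, M) - 3  [with F=4, M=6]  = 3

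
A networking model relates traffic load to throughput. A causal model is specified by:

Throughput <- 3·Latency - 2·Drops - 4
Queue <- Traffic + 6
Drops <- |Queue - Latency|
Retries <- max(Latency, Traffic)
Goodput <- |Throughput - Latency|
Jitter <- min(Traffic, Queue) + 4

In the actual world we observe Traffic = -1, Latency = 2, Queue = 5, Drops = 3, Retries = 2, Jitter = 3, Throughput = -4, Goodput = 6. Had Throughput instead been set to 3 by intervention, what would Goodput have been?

1

do(Throughput=3) replaces the equation Throughput <- 3·Latency - 2·Drops - 4 with the constant Throughput = 3.
Goodput = |Throughput - Latency|  [with Throughput=3, Latency=2]  = 1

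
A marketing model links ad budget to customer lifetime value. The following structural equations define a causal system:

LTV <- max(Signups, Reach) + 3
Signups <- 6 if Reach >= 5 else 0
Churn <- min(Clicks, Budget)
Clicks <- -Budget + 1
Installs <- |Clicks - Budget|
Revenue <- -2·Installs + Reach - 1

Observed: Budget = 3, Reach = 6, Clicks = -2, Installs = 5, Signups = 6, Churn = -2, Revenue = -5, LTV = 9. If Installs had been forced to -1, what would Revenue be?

The intervention breaks the incoming arrows to Installs: Installs <- |Clicks - Budget| no longer applies, and Installs = -1.
Revenue = -2·Installs + Reach - 1  [with Installs=-1, Reach=6]  = 7

7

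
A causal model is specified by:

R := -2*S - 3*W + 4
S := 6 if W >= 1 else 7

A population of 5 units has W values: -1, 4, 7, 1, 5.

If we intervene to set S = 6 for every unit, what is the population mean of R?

-17.6

Every unit gets S=6 under the intervention. R values become -5, -20, -29, -11, -23; E[R|do(S=6)] = -17.6.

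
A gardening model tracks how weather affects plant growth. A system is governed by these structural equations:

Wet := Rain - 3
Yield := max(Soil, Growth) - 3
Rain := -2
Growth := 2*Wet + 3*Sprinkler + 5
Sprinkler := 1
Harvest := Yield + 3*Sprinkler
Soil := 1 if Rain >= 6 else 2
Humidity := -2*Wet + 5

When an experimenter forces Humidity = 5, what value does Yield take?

Intervening sets Humidity = 5 and removes its equation (Humidity := -2*Wet + 5).
No directed path runs from Humidity to Yield, so Yield keeps its natural value.
Soil = 1 if Rain >= 6 else 2  [with Rain=-2]  = 2
Wet = Rain - 3  [with Rain=-2]  = -5
Growth = 2*Wet + 3*Sprinkler + 5  [with Wet=-5, Sprinkler=1]  = -2
Yield = max(Soil, Growth) - 3  [with Soil=2, Growth=-2]  = -1

-1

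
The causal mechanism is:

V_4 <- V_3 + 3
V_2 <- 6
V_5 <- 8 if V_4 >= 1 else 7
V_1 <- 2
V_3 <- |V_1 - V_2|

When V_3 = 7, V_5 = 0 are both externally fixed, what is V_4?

The joint intervention fixes V_3 = 7, V_5 = 0, removing each variable's own equation.
V_4 = V_3 + 3  [with V_3=7]  = 10

10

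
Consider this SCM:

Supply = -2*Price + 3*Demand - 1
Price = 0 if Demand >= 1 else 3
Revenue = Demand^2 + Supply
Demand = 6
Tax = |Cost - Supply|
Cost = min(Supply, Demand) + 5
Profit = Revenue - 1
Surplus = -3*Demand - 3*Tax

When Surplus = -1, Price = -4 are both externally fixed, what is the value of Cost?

Under do(Surplus = -1, Price = -4), each intervened variable's structural equation is replaced by its fixed value.
Supply = -2*Price + 3*Demand - 1  [with Price=-4, Demand=6]  = 25
Cost = min(Supply, Demand) + 5  [with Supply=25, Demand=6]  = 11

11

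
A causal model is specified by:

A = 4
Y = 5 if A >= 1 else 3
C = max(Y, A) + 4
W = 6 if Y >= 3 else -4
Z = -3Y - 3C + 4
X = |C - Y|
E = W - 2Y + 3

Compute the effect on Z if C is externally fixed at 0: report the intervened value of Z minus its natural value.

27

do(C=0) replaces the equation C = max(Y, A) + 4 with the constant C = 0.
Y = 5 if A >= 1 else 3  [with A=4]  = 5
Z = -3Y - 3C + 4  [with Y=5, C=0]  = -11
Without intervention: Y = 5 if A >= 1 else 3  [with A=4]  = 5; C = max(Y, A) + 4  [with Y=5, A=4]  = 9; Z = -3Y - 3C + 4  [with Y=5, C=9]  = -38.
Change = -11 − (-38) = 27.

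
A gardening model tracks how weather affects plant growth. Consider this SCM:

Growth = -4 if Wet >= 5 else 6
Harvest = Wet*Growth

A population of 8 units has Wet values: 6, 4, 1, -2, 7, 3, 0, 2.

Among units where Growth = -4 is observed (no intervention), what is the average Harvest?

-26

Conditioning on Growth=-4 selects the 2 unit(s) with Wet ∈ {6, 7}. Their Harvest values: -24, -28. Mean = -26.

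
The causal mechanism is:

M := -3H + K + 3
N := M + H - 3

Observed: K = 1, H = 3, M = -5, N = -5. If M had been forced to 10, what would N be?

The intervention breaks the incoming arrows to M: M := -3H + K + 3 no longer applies, and M = 10.
N = M + H - 3  [with M=10, H=3]  = 10

10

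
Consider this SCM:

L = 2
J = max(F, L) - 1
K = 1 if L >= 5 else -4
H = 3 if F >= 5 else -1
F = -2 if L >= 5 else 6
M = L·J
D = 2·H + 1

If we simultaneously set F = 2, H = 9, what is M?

Setting F = 2, H = 9 by intervention discards those variables' equations.
J = max(F, L) - 1  [with F=2, L=2]  = 1
M = L·J  [with L=2, J=1]  = 2

2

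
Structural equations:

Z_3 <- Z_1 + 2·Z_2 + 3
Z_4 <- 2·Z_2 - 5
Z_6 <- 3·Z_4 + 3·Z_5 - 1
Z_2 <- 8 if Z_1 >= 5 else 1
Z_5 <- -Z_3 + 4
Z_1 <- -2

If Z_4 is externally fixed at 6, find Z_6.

Under do(Z_4=6), the mechanism Z_4 <- 2·Z_2 - 5 is discarded; Z_4 is fixed at 6.
Z_2 = 8 if Z_1 >= 5 else 1  [with Z_1=-2]  = 1
Z_3 = Z_1 + 2·Z_2 + 3  [with Z_1=-2, Z_2=1]  = 3
Z_5 = -Z_3 + 4  [with Z_3=3]  = 1
Z_6 = 3·Z_4 + 3·Z_5 - 1  [with Z_4=6, Z_5=1]  = 20

20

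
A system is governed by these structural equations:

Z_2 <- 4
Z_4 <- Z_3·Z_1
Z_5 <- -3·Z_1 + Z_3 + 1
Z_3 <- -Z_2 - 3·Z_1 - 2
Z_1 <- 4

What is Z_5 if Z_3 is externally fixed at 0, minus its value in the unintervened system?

18

do(Z_3=0) replaces the equation Z_3 <- -Z_2 - 3·Z_1 - 2 with the constant Z_3 = 0.
Z_5 = -3·Z_1 + Z_3 + 1  [with Z_1=4, Z_3=0]  = -11
Without intervention: Z_3 = -Z_2 - 3·Z_1 - 2  [with Z_2=4, Z_1=4]  = -18; Z_5 = -3·Z_1 + Z_3 + 1  [with Z_1=4, Z_3=-18]  = -29.
Change = -11 − (-29) = 18.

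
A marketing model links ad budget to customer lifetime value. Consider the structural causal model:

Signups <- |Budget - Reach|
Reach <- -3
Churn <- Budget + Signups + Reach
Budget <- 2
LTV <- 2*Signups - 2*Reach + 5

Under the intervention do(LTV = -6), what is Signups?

do(LTV=-6) replaces the equation LTV <- 2*Signups - 2*Reach + 5 with the constant LTV = -6.
Signups is not downstream of the intervention, so its value is determined by the original equations.
Signups = |Budget - Reach|  [with Budget=2, Reach=-3]  = 5

5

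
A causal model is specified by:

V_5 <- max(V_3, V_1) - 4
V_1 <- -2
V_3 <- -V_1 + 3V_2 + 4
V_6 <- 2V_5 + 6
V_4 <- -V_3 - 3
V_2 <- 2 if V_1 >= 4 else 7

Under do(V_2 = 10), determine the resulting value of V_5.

32

do(V_2=10) replaces the equation V_2 <- 2 if V_1 >= 4 else 7 with the constant V_2 = 10.
V_3 = -V_1 + 3V_2 + 4  [with V_1=-2, V_2=10]  = 36
V_5 = max(V_3, V_1) - 4  [with V_3=36, V_1=-2]  = 32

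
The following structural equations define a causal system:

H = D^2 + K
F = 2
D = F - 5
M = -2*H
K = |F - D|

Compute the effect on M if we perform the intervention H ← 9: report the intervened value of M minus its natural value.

10

Intervening sets H = 9 and removes its equation (H = D^2 + K).
M = -2*H  [with H=9]  = -18
Without intervention: D = F - 5  [with F=2]  = -3; K = |F - D|  [with F=2, D=-3]  = 5; H = D^2 + K  [with D=-3, K=5]  = 14; M = -2*H  [with H=14]  = -28.
Change = -18 − (-28) = 10.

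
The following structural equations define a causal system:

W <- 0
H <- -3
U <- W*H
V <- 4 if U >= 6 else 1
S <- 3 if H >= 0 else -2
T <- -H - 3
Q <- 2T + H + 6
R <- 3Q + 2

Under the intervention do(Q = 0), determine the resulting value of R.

2

do(Q=0) replaces the equation Q <- 2T + H + 6 with the constant Q = 0.
R = 3Q + 2  [with Q=0]  = 2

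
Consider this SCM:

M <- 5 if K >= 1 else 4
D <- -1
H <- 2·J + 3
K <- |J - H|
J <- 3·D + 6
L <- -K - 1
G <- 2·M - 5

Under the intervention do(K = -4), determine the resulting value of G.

3

Under do(K=-4), the mechanism K <- |J - H| is discarded; K is fixed at -4.
M = 5 if K >= 1 else 4  [with K=-4]  = 4
G = 2·M - 5  [with M=4]  = 3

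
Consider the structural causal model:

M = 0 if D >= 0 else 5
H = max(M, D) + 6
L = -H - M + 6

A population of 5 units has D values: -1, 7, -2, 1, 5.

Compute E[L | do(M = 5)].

-10.4

The intervention sets M=5 in all 5 units regardless of D. Recomputing L per unit gives -10, -12, -10, -10, -10; average -10.4.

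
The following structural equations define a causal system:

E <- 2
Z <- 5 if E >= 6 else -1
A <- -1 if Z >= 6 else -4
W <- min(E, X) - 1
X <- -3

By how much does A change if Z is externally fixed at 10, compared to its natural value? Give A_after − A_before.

Intervening sets Z = 10 and removes its equation (Z <- 5 if E >= 6 else -1).
A = -1 if Z >= 6 else -4  [with Z=10]  = -1
Without intervention: Z = 5 if E >= 6 else -1  [with E=2]  = -1; A = -1 if Z >= 6 else -4  [with Z=-1]  = -4.
Change = -1 − (-4) = 3.

3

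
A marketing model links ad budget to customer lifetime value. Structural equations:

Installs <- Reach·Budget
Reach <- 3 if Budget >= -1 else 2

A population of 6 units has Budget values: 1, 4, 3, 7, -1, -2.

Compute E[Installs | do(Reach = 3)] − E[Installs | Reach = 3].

The intervention sets Reach=3 in all 6 units regardless of Budget. Recomputing Installs per unit gives 3, 12, 9, 21, -3, -6; average 6.
Observing Reach=3 restricts to units where Reach's equation naturally yields 3: Budget ∈ {1, 4, 3, 7, -1}. In that subpopulation Installs = 3, 12, 9, 21, -3, mean 8.4.
Difference = 6 − 8.4 = -2.4.

-2.4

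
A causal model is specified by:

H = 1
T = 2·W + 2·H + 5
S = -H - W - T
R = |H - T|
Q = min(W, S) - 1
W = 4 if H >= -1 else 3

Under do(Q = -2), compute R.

The intervention breaks the incoming arrows to Q: Q = min(W, S) - 1 no longer applies, and Q = -2.
Since R is not a descendant of the intervened variable, it is unaffected.
W = 4 if H >= -1 else 3  [with H=1]  = 4
T = 2·W + 2·H + 5  [with W=4, H=1]  = 15
R = |H - T|  [with H=1, T=15]  = 14

14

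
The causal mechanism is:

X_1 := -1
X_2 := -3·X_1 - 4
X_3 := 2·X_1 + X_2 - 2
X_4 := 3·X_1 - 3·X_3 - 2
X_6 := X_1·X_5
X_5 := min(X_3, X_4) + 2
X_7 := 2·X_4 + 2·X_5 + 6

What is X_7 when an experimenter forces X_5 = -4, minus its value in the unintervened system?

Under do(X_5=-4), the mechanism X_5 := min(X_3, X_4) + 2 is discarded; X_5 is fixed at -4.
X_2 = -3·X_1 - 4  [with X_1=-1]  = -1
X_3 = 2·X_1 + X_2 - 2  [with X_1=-1, X_2=-1]  = -5
X_4 = 3·X_1 - 3·X_3 - 2  [with X_1=-1, X_3=-5]  = 10
X_7 = 2·X_4 + 2·X_5 + 6  [with X_4=10, X_5=-4]  = 18
Without intervention: X_2 = -3·X_1 - 4  [with X_1=-1]  = -1; X_3 = 2·X_1 + X_2 - 2  [with X_1=-1, X_2=-1]  = -5; X_4 = 3·X_1 - 3·X_3 - 2  [with X_1=-1, X_3=-5]  = 10; X_5 = min(X_3, X_4) + 2  [with X_3=-5, X_4=10]  = -3; X_7 = 2·X_4 + 2·X_5 + 6  [with X_4=10, X_5=-3]  = 20.
Change = 18 − 20 = -2.

-2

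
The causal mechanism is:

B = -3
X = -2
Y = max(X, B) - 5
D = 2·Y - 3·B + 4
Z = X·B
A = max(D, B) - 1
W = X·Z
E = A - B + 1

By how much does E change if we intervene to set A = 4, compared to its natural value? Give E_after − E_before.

Intervening sets A = 4 and removes its equation (A = max(D, B) - 1).
E = A - B + 1  [with A=4, B=-3]  = 8
Without intervention: Y = max(X, B) - 5  [with X=-2, B=-3]  = -7; D = 2·Y - 3·B + 4  [with Y=-7, B=-3]  = -1; A = max(D, B) - 1  [with D=-1, B=-3]  = -2; E = A - B + 1  [with A=-2, B=-3]  = 2.
Change = 8 − 2 = 6.

6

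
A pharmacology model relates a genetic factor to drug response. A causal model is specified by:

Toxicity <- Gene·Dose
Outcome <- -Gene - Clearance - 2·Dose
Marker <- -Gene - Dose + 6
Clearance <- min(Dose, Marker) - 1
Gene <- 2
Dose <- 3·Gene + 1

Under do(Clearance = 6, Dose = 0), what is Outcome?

-8

The joint intervention fixes Clearance = 6, Dose = 0, removing each variable's own equation.
Outcome = -Gene - Clearance - 2·Dose  [with Gene=2, Clearance=6, Dose=0]  = -8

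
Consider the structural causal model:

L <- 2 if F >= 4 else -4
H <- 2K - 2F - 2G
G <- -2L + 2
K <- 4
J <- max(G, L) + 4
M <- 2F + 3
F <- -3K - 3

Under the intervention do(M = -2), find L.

do(M=-2) replaces the equation M <- 2F + 3 with the constant M = -2.
L is not downstream of the intervention, so its value is determined by the original equations.
F = -3K - 3  [with K=4]  = -15
L = 2 if F >= 4 else -4  [with F=-15]  = -4

-4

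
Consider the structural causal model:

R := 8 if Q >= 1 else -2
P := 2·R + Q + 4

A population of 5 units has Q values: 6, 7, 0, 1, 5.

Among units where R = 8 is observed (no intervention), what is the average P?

Conditioning on R=8 selects the 4 unit(s) with Q ∈ {6, 7, 1, 5}. Their P values: 26, 27, 21, 25. Mean = 24.75.

24.75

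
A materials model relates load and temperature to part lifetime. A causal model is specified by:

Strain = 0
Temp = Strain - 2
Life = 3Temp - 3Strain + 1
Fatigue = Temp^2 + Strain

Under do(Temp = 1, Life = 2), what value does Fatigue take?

1

The joint intervention fixes Temp = 1, Life = 2, removing each variable's own equation.
Fatigue = Temp^2 + Strain  [with Temp=1, Strain=0]  = 1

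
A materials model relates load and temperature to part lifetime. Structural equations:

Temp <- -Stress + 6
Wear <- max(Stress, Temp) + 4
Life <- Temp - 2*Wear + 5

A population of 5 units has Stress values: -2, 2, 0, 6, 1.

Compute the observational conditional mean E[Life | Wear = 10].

Conditioning on Wear=10 selects the 2 unit(s) with Stress ∈ {0, 6}. Their Life values: -9, -15. Mean = -12.

-12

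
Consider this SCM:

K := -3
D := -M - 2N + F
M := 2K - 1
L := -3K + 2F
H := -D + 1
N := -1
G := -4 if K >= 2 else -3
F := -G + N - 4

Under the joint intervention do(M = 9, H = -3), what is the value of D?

The joint intervention fixes M = 9, H = -3, removing each variable's own equation.
G = -4 if K >= 2 else -3  [with K=-3]  = -3
F = -G + N - 4  [with G=-3, N=-1]  = -2
D = -M - 2N + F  [with M=9, N=-1, F=-2]  = -9

-9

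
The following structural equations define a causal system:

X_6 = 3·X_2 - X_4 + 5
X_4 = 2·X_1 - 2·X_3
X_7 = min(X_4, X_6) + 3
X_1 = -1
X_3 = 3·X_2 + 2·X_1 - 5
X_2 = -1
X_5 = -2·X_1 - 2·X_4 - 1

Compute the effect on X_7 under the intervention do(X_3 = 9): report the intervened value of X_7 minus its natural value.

The intervention breaks the incoming arrows to X_3: X_3 = 3·X_2 + 2·X_1 - 5 no longer applies, and X_3 = 9.
X_4 = 2·X_1 - 2·X_3  [with X_1=-1, X_3=9]  = -20
X_6 = 3·X_2 - X_4 + 5  [with X_2=-1, X_4=-20]  = 22
X_7 = min(X_4, X_6) + 3  [with X_4=-20, X_6=22]  = -17
Without intervention: X_3 = 3·X_2 + 2·X_1 - 5  [with X_2=-1, X_1=-1]  = -10; X_4 = 2·X_1 - 2·X_3  [with X_1=-1, X_3=-10]  = 18; X_6 = 3·X_2 - X_4 + 5  [with X_2=-1, X_4=18]  = -16; X_7 = min(X_4, X_6) + 3  [with X_4=18, X_6=-16]  = -13.
Change = -17 − (-13) = -4.

-4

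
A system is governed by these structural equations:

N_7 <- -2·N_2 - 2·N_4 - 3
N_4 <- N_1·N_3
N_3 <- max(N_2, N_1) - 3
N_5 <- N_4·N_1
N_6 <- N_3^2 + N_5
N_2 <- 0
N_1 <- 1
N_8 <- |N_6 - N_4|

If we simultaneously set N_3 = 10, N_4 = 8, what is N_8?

The joint intervention fixes N_3 = 10, N_4 = 8, removing each variable's own equation.
N_5 = N_4·N_1  [with N_4=8, N_1=1]  = 8
N_6 = N_3^2 + N_5  [with N_3=10, N_5=8]  = 108
N_8 = |N_6 - N_4|  [with N_6=108, N_4=8]  = 100

100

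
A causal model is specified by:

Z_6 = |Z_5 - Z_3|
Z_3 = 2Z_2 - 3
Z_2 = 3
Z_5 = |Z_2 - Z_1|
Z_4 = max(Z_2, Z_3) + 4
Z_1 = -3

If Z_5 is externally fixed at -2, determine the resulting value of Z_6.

5

The intervention breaks the incoming arrows to Z_5: Z_5 = |Z_2 - Z_1| no longer applies, and Z_5 = -2.
Z_3 = 2Z_2 - 3  [with Z_2=3]  = 3
Z_6 = |Z_5 - Z_3|  [with Z_5=-2, Z_3=3]  = 5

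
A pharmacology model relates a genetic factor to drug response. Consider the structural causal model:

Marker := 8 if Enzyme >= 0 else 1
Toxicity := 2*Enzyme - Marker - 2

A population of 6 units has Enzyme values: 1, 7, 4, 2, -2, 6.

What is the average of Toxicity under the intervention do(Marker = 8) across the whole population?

-4

The intervention sets Marker=8 in all 6 units regardless of Enzyme. Recomputing Toxicity per unit gives -8, 4, -2, -6, -14, 2; average -4.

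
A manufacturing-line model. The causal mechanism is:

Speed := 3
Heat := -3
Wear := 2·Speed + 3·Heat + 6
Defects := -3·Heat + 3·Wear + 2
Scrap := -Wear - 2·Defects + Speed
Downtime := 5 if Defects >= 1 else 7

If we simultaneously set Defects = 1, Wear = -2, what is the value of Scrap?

3

The joint intervention fixes Defects = 1, Wear = -2, removing each variable's own equation.
Scrap = -Wear - 2·Defects + Speed  [with Wear=-2, Defects=1, Speed=3]  = 3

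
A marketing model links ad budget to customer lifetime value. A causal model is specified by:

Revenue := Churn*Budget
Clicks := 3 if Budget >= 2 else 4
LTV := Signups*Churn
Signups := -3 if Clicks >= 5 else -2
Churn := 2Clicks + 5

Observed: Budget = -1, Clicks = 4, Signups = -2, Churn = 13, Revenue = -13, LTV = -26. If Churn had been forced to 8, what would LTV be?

-16

Under do(Churn=8), the mechanism Churn := 2Clicks + 5 is discarded; Churn is fixed at 8.
Clicks = 3 if Budget >= 2 else 4  [with Budget=-1]  = 4
Signups = -3 if Clicks >= 5 else -2  [with Clicks=4]  = -2
LTV = Signups*Churn  [with Signups=-2, Churn=8]  = -16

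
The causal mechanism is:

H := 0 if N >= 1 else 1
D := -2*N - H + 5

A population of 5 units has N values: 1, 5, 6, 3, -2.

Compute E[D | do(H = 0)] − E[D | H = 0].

2.3

Every unit gets H=0 under the intervention. D values become 3, -5, -7, -1, 9; E[D|do(H=0)] = -0.2.
E[D|H=0] averages over only the 4 units with H=0 (N = 1, 5, 6, 3): D = 3, -5, -7, -1, mean -2.5.
Difference = -0.2 − (-2.5) = 2.3.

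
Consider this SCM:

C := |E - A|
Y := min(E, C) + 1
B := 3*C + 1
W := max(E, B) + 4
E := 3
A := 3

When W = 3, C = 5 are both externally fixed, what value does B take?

16

Under do(W = 3, C = 5), each intervened variable's structural equation is replaced by its fixed value.
B = 3*C + 1  [with C=5]  = 16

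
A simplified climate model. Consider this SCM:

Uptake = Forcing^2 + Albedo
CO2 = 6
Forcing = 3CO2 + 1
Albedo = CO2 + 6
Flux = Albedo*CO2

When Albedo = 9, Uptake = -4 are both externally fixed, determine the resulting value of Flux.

54

The joint intervention fixes Albedo = 9, Uptake = -4, removing each variable's own equation.
Flux = Albedo*CO2  [with Albedo=9, CO2=6]  = 54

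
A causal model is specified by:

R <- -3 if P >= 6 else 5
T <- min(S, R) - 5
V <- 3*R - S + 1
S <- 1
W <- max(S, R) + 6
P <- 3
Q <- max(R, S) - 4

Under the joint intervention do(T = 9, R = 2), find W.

8

Under do(T = 9, R = 2), each intervened variable's structural equation is replaced by its fixed value.
W = max(S, R) + 6  [with S=1, R=2]  = 8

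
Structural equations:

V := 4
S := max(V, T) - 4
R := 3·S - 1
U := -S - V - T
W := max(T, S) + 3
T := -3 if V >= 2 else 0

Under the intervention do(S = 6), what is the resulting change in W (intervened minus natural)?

do(S=6) replaces the equation S := max(V, T) - 4 with the constant S = 6.
T = -3 if V >= 2 else 0  [with V=4]  = -3
W = max(T, S) + 3  [with T=-3, S=6]  = 9
Without intervention: T = -3 if V >= 2 else 0  [with V=4]  = -3; S = max(V, T) - 4  [with V=4, T=-3]  = 0; W = max(T, S) + 3  [with T=-3, S=0]  = 3.
Change = 9 − 3 = 6.

6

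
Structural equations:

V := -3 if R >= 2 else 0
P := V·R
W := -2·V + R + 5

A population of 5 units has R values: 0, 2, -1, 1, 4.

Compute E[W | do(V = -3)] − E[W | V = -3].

-1.8

do(V=-3) breaks V's dependence on R. With V=-3 fixed, W across the units is 11, 13, 10, 12, 15, mean 12.2.
Conditioning on V=-3 selects the 2 unit(s) with R ∈ {2, 4}. Their W values: 13, 15. Mean = 14.
Difference = 12.2 − 14 = -1.8.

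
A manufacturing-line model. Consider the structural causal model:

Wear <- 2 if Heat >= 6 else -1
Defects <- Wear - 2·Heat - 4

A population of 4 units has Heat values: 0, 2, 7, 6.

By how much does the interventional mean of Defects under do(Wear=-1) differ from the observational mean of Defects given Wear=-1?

Every unit gets Wear=-1 under the intervention. Defects values become -5, -9, -19, -17; E[Defects|do(Wear=-1)] = -12.5.
E[Defects|Wear=-1] averages over only the 2 units with Wear=-1 (Heat = 0, 2): Defects = -5, -9, mean -7.
Difference = -12.5 − (-7) = -5.5.

-5.5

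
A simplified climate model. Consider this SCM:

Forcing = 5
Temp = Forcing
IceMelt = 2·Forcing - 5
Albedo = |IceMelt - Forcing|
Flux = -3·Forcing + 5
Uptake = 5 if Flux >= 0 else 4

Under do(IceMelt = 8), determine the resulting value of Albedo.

3

The intervention breaks the incoming arrows to IceMelt: IceMelt = 2·Forcing - 5 no longer applies, and IceMelt = 8.
Albedo = |IceMelt - Forcing|  [with IceMelt=8, Forcing=5]  = 3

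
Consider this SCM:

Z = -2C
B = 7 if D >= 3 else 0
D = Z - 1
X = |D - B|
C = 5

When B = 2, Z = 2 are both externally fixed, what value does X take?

The joint intervention fixes B = 2, Z = 2, removing each variable's own equation.
D = Z - 1  [with Z=2]  = 1
X = |D - B|  [with D=1, B=2]  = 1

1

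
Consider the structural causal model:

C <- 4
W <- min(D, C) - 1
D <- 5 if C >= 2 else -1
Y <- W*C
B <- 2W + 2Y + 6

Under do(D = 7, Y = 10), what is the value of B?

32

Setting D = 7, Y = 10 by intervention discards those variables' equations.
W = min(D, C) - 1  [with D=7, C=4]  = 3
B = 2W + 2Y + 6  [with W=3, Y=10]  = 32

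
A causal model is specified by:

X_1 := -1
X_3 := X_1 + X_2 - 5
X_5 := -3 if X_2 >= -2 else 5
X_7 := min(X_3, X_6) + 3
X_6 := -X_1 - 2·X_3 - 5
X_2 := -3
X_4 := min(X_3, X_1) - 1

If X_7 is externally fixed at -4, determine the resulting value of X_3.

Intervening sets X_7 = -4 and removes its equation (X_7 := min(X_3, X_6) + 3).
X_3 is not downstream of the intervention, so its value is determined by the original equations.
X_3 = X_1 + X_2 - 5  [with X_1=-1, X_2=-3]  = -9

-9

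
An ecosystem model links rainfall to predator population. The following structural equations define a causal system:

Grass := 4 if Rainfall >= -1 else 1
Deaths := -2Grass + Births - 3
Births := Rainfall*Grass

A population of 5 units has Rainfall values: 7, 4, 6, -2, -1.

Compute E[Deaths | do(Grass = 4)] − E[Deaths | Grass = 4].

-4.8

Every unit gets Grass=4 under the intervention. Deaths values become 17, 5, 13, -19, -15; E[Deaths|do(Grass=4)] = 0.2.
Observing Grass=4 restricts to units where Grass's equation naturally yields 4: Rainfall ∈ {7, 4, 6, -1}. In that subpopulation Deaths = 17, 5, 13, -15, mean 5.
Difference = 0.2 − 5 = -4.8.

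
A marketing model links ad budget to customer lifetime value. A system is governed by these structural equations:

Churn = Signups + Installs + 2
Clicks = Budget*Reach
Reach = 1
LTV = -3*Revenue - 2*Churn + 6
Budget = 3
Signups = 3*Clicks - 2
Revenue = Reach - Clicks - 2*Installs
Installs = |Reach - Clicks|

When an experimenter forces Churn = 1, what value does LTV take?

22

Intervening sets Churn = 1 and removes its equation (Churn = Signups + Installs + 2).
Clicks = Budget*Reach  [with Budget=3, Reach=1]  = 3
Installs = |Reach - Clicks|  [with Reach=1, Clicks=3]  = 2
Revenue = Reach - Clicks - 2*Installs  [with Reach=1, Clicks=3, Installs=2]  = -6
LTV = -3*Revenue - 2*Churn + 6  [with Revenue=-6, Churn=1]  = 22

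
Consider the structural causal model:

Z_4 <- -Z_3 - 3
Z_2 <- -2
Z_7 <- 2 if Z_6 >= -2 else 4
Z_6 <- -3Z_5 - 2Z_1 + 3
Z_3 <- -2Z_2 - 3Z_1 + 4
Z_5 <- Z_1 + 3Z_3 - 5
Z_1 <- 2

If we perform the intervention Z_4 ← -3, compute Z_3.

Under do(Z_4=-3), the mechanism Z_4 <- -Z_3 - 3 is discarded; Z_4 is fixed at -3.
Since Z_3 is not a descendant of the intervened variable, it is unaffected.
Z_3 = -2Z_2 - 3Z_1 + 4  [with Z_2=-2, Z_1=2]  = 2

2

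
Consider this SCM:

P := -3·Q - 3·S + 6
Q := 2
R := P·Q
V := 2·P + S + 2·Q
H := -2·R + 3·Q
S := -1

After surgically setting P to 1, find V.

The intervention breaks the incoming arrows to P: P := -3·Q - 3·S + 6 no longer applies, and P = 1.
V = 2·P + S + 2·Q  [with P=1, S=-1, Q=2]  = 5

5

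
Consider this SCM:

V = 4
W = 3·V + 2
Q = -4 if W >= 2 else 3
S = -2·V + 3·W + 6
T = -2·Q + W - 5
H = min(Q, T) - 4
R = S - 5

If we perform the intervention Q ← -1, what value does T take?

11

do(Q=-1) replaces the equation Q = -4 if W >= 2 else 3 with the constant Q = -1.
W = 3·V + 2  [with V=4]  = 14
T = -2·Q + W - 5  [with Q=-1, W=14]  = 11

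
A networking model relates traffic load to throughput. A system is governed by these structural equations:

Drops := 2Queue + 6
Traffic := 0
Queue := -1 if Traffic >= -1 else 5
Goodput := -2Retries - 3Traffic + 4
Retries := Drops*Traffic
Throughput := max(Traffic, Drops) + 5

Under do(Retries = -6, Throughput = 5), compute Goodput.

The joint intervention fixes Retries = -6, Throughput = 5, removing each variable's own equation.
Goodput = -2Retries - 3Traffic + 4  [with Retries=-6, Traffic=0]  = 16

16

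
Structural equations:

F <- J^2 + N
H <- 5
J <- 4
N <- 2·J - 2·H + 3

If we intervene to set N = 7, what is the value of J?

4

Under do(N=7), the mechanism N <- 2·J - 2·H + 3 is discarded; N is fixed at 7.
J is not downstream of the intervention, so its value is determined by the original equations.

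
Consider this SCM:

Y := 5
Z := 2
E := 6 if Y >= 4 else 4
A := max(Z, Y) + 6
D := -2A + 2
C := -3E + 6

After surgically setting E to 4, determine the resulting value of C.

-6

The intervention breaks the incoming arrows to E: E := 6 if Y >= 4 else 4 no longer applies, and E = 4.
C = -3E + 6  [with E=4]  = -6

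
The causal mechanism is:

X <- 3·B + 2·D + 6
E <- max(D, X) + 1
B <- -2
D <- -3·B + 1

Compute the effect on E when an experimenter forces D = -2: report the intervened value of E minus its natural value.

-16

Under do(D=-2), the mechanism D <- -3·B + 1 is discarded; D is fixed at -2.
X = 3·B + 2·D + 6  [with B=-2, D=-2]  = -4
E = max(D, X) + 1  [with D=-2, X=-4]  = -1
Without intervention: D = -3·B + 1  [with B=-2]  = 7; X = 3·B + 2·D + 6  [with B=-2, D=7]  = 14; E = max(D, X) + 1  [with D=7, X=14]  = 15.
Change = -1 − 15 = -16.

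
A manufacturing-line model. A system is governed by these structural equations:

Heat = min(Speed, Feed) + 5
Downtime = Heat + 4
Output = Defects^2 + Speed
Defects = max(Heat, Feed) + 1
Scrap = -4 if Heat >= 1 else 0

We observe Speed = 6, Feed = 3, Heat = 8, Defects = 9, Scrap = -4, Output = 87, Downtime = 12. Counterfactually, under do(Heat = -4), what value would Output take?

22

The intervention breaks the incoming arrows to Heat: Heat = min(Speed, Feed) + 5 no longer applies, and Heat = -4.
Defects = max(Heat, Feed) + 1  [with Heat=-4, Feed=3]  = 4
Output = Defects^2 + Speed  [with Defects=4, Speed=6]  = 22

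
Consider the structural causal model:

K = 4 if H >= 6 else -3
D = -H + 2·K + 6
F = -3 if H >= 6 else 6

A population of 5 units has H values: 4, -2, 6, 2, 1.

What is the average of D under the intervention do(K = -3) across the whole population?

-2.2

do(K=-3) breaks K's dependence on H. With K=-3 fixed, D across the units is -4, 2, -6, -2, -1, mean -2.2.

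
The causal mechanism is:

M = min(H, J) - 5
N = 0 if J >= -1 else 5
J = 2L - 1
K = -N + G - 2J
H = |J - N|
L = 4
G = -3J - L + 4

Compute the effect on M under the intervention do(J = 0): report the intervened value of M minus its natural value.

Under do(J=0), the mechanism J = 2L - 1 is discarded; J is fixed at 0.
N = 0 if J >= -1 else 5  [with J=0]  = 0
H = |J - N|  [with J=0, N=0]  = 0
M = min(H, J) - 5  [with H=0, J=0]  = -5
Without intervention: J = 2L - 1  [with L=4]  = 7; N = 0 if J >= -1 else 5  [with J=7]  = 0; H = |J - N|  [with J=7, N=0]  = 7; M = min(H, J) - 5  [with H=7, J=7]  = 2.
Change = -5 − 2 = -7.

-7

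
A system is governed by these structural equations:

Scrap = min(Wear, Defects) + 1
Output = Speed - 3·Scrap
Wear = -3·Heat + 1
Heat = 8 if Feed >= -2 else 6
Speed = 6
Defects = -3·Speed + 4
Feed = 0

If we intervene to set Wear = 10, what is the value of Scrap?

-13

Under do(Wear=10), the mechanism Wear = -3·Heat + 1 is discarded; Wear is fixed at 10.
Defects = -3·Speed + 4  [with Speed=6]  = -14
Scrap = min(Wear, Defects) + 1  [with Wear=10, Defects=-14]  = -13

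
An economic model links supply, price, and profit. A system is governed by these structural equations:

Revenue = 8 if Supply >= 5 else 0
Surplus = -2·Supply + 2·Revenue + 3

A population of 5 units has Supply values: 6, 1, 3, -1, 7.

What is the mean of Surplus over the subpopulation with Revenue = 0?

Conditioning on Revenue=0 selects the 3 unit(s) with Supply ∈ {1, 3, -1}. Their Surplus values: 1, -3, 5. Mean = 1.

1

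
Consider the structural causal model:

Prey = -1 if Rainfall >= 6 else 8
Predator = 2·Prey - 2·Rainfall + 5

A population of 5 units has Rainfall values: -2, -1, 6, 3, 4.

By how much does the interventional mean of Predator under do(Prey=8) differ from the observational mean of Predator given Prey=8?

-2

Under do(Prey=8), Prey's equation is replaced by Prey=8 for every unit. Per-unit Predator: 25, 23, 9, 15, 13. Mean = 17.
Observing Prey=8 restricts to units where Prey's equation naturally yields 8: Rainfall ∈ {-2, -1, 3, 4}. In that subpopulation Predator = 25, 23, 15, 13, mean 19.
Difference = 17 − 19 = -2.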